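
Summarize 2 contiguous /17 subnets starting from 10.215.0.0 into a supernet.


Original prefix: /17
Number of subnets: 2 = 2^1
New prefix = 17 - 1 = 16
Supernet: 10.215.0.0/16


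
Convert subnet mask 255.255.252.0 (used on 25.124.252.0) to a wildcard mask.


Subnet mask: 255.255.252.0
Wildcard = 255.255.255.255 - subnet mask
255 - 255 = 0
255 - 255 = 0
255 - 252 = 3
255 - 0 = 255
Wildcard: 0.0.3.255


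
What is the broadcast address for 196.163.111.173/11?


Network: 196.160.0.0/11
Host bits = 21
Set all host bits to 1:
Broadcast: 196.191.255.255


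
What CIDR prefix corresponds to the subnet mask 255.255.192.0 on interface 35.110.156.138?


Binary: 11111111.11111111.11000000.00000000
Count leading 1s
Prefix: /18


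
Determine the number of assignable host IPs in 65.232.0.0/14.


Host bits = 32 - 14 = 18
Total addresses = 2^18 = 262144
Usable = total - 2 (network and broadcast)
Usable hosts: 262142


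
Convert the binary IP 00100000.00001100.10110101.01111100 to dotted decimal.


00100000 = 32
00001100 = 12
10110101 = 181
01111100 = 124
IP: 32.12.181.124


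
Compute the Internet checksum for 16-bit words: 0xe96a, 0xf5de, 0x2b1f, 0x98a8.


Sum all words (with carry folding):
+ 0xe96a = 0xe96a
+ 0xf5de = 0xdf49
+ 0x2b1f = 0x0a69
+ 0x98a8 = 0xa311
One's complement: ~0xa311
Checksum = 0x5cee


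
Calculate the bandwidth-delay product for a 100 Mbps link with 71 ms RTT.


BDP = bandwidth * RTT
= 100 Mbps * 71 ms
= 100 * 1e6 * 71 / 1000 bits
= 7100000 bits
= 887500 bytes
= 866.6992 KB
BDP = 7100000 bits (887500 bytes)


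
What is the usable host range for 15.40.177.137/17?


Network: 15.40.128.0
Broadcast: 15.40.255.255
First usable = network + 1
Last usable = broadcast - 1
Range: 15.40.128.1 to 15.40.255.254


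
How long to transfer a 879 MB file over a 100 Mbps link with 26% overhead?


Effective throughput = 100 * (1 - 26/100) = 74 Mbps
File size in Mb = 879 * 8 = 7032 Mb
Time = 7032 / 74
Time = 95.027 seconds


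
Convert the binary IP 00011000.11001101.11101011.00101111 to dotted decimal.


00011000 = 24
11001101 = 205
11101011 = 235
00101111 = 47
IP: 24.205.235.47


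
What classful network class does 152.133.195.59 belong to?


First octet: 152
Binary: 10011000
10xxxxxx -> Class B (128-191)
Class B, default mask 255.255.0.0 (/16)


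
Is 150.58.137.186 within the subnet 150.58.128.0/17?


Subnet network: 150.58.128.0
Test IP AND mask: 150.58.128.0
Yes, 150.58.137.186 is in 150.58.128.0/17


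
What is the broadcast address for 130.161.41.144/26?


Network: 130.161.41.128/26
Host bits = 6
Set all host bits to 1:
Broadcast: 130.161.41.191


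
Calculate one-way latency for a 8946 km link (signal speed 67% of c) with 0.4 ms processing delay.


Speed = 0.67 * 3e5 km/s = 201000 km/s
Propagation delay = 8946 / 201000 = 0.0445 s = 44.5075 ms
Processing delay = 0.4 ms
Total one-way latency = 44.9075 ms


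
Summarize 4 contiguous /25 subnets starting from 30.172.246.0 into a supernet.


Original prefix: /25
Number of subnets: 4 = 2^2
New prefix = 25 - 2 = 23
Supernet: 30.172.246.0/23


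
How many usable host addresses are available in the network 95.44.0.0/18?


Host bits = 32 - 18 = 14
Total addresses = 2^14 = 16384
Usable = total - 2 (network and broadcast)
Usable hosts: 16382


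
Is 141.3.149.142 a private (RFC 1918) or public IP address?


RFC 1918 private ranges:
  10.0.0.0/8 (10.0.0.0 - 10.255.255.255)
  172.16.0.0/12 (172.16.0.0 - 172.31.255.255)
  192.168.0.0/16 (192.168.0.0 - 192.168.255.255)
Public (not in any RFC 1918 range)


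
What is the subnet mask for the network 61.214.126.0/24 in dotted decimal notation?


/24 means 24 network bits, 8 host bits
Binary: 11111111111111111111111100000000
Mask: 255.255.255.0


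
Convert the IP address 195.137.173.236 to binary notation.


195 = 11000011
137 = 10001001
173 = 10101101
236 = 11101100
Binary: 11000011.10001001.10101101.11101100


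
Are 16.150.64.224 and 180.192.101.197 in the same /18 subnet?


Mask: 255.255.192.0
16.150.64.224 AND mask = 16.150.64.0
180.192.101.197 AND mask = 180.192.64.0
No, different subnets (16.150.64.0 vs 180.192.64.0)


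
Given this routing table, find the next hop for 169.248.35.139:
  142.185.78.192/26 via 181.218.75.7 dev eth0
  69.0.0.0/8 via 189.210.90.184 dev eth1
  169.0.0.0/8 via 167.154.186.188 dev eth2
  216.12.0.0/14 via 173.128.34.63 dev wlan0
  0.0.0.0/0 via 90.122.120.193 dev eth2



Longest prefix match for 169.248.35.139:
  /26 142.185.78.192: no
  /8 69.0.0.0: no
  /8 169.0.0.0: MATCH
  /14 216.12.0.0: no
  /0 0.0.0.0: MATCH
Selected: next-hop 167.154.186.188 via eth2 (matched /8)


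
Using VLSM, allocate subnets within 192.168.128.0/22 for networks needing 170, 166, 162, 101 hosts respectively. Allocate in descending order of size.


170 hosts -> /24 (254 usable): 192.168.128.0/24
166 hosts -> /24 (254 usable): 192.168.129.0/24
162 hosts -> /24 (254 usable): 192.168.130.0/24
101 hosts -> /25 (126 usable): 192.168.131.0/25
Allocation: 192.168.128.0/24 (170 hosts, 254 usable); 192.168.129.0/24 (166 hosts, 254 usable); 192.168.130.0/24 (162 hosts, 254 usable); 192.168.131.0/25 (101 hosts, 126 usable)


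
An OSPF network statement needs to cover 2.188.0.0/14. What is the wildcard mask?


Subnet mask: 255.252.0.0
Wildcard = 255.255.255.255 - subnet mask
255 - 255 = 0
255 - 252 = 3
255 - 0 = 255
255 - 0 = 255
Wildcard: 0.3.255.255


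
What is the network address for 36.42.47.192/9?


IP:   00100100.00101010.00101111.11000000
Mask: 11111111.10000000.00000000.00000000
AND operation:
Net:  00100100.00000000.00000000.00000000
Network: 36.0.0.0/9


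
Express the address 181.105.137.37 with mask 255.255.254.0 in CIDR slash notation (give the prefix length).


Binary: 11111111.11111111.11111110.00000000
Count leading 1s
Prefix: /23


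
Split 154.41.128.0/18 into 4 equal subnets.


New prefix = 18 + 2 = 20
Each subnet has 4096 addresses
  154.41.128.0/20
  154.41.144.0/20
  154.41.160.0/20
  154.41.176.0/20
Subnets: 154.41.128.0/20, 154.41.144.0/20, 154.41.160.0/20, 154.41.176.0/20


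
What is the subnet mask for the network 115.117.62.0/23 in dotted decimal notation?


/23 means 23 network bits, 9 host bits
Binary: 11111111111111111111111000000000
Mask: 255.255.254.0


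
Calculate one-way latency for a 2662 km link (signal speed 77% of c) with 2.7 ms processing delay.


Speed = 0.77 * 3e5 km/s = 231000 km/s
Propagation delay = 2662 / 231000 = 0.0115 s = 11.5238 ms
Processing delay = 2.7 ms
Total one-way latency = 14.2238 ms


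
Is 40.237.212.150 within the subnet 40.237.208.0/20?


Subnet network: 40.237.208.0
Test IP AND mask: 40.237.208.0
Yes, 40.237.212.150 is in 40.237.208.0/20


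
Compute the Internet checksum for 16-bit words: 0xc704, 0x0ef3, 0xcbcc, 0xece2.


Sum all words (with carry folding):
+ 0xc704 = 0xc704
+ 0x0ef3 = 0xd5f7
+ 0xcbcc = 0xa1c4
+ 0xece2 = 0x8ea7
One's complement: ~0x8ea7
Checksum = 0x7158


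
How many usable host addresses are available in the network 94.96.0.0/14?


Host bits = 32 - 14 = 18
Total addresses = 2^18 = 262144
Usable = total - 2 (network and broadcast)
Usable hosts: 262142


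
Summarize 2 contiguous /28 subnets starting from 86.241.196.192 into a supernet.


Original prefix: /28
Number of subnets: 2 = 2^1
New prefix = 28 - 1 = 27
Supernet: 86.241.196.192/27


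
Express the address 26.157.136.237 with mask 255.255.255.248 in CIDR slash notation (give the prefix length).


Binary: 11111111.11111111.11111111.11111000
Count leading 1s
Prefix: /29


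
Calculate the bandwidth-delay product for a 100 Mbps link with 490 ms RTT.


BDP = bandwidth * RTT
= 100 Mbps * 490 ms
= 100 * 1e6 * 490 / 1000 bits
= 49000000 bits
= 6125000 bytes
= 5981.4453 KB
BDP = 49000000 bits (6125000 bytes)


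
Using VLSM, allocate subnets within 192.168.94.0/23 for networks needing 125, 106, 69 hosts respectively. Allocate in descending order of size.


125 hosts -> /25 (126 usable): 192.168.94.0/25
106 hosts -> /25 (126 usable): 192.168.94.128/25
69 hosts -> /25 (126 usable): 192.168.95.0/25
Allocation: 192.168.94.0/25 (125 hosts, 126 usable); 192.168.94.128/25 (106 hosts, 126 usable); 192.168.95.0/25 (69 hosts, 126 usable)


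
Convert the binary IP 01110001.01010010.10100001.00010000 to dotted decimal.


01110001 = 113
01010010 = 82
10100001 = 161
00010000 = 16
IP: 113.82.161.16


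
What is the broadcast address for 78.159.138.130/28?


Network: 78.159.138.128/28
Host bits = 4
Set all host bits to 1:
Broadcast: 78.159.138.143


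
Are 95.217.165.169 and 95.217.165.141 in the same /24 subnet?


Mask: 255.255.255.0
95.217.165.169 AND mask = 95.217.165.0
95.217.165.141 AND mask = 95.217.165.0
Yes, same subnet (95.217.165.0)


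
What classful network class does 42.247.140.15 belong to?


First octet: 42
Binary: 00101010
0xxxxxxx -> Class A (1-126)
Class A, default mask 255.0.0.0 (/8)


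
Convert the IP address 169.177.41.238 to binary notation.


169 = 10101001
177 = 10110001
41 = 00101001
238 = 11101110
Binary: 10101001.10110001.00101001.11101110


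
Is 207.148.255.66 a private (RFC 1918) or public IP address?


RFC 1918 private ranges:
  10.0.0.0/8 (10.0.0.0 - 10.255.255.255)
  172.16.0.0/12 (172.16.0.0 - 172.31.255.255)
  192.168.0.0/16 (192.168.0.0 - 192.168.255.255)
Public (not in any RFC 1918 range)


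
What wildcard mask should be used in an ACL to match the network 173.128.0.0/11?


Subnet mask: 255.224.0.0
Wildcard = 255.255.255.255 - subnet mask
255 - 255 = 0
255 - 224 = 31
255 - 0 = 255
255 - 0 = 255
Wildcard: 0.31.255.255


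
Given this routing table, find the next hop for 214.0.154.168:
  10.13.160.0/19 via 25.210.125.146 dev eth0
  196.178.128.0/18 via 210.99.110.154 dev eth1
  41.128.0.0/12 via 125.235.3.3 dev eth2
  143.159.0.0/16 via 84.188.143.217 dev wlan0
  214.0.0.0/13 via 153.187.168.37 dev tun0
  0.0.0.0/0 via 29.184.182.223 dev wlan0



Longest prefix match for 214.0.154.168:
  /19 10.13.160.0: no
  /18 196.178.128.0: no
  /12 41.128.0.0: no
  /16 143.159.0.0: no
  /13 214.0.0.0: MATCH
  /0 0.0.0.0: MATCH
Selected: next-hop 153.187.168.37 via tun0 (matched /13)


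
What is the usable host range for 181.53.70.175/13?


Network: 181.48.0.0
Broadcast: 181.55.255.255
First usable = network + 1
Last usable = broadcast - 1
Range: 181.48.0.1 to 181.55.255.254


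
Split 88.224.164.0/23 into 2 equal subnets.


New prefix = 23 + 1 = 24
Each subnet has 256 addresses
  88.224.164.0/24
  88.224.165.0/24
Subnets: 88.224.164.0/24, 88.224.165.0/24


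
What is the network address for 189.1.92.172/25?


IP:   10111101.00000001.01011100.10101100
Mask: 11111111.11111111.11111111.10000000
AND operation:
Net:  10111101.00000001.01011100.10000000
Network: 189.1.92.128/25


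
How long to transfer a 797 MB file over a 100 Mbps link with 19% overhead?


Effective throughput = 100 * (1 - 19/100) = 81 Mbps
File size in Mb = 797 * 8 = 6376 Mb
Time = 6376 / 81
Time = 78.716 seconds


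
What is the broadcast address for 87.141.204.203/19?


Network: 87.141.192.0/19
Host bits = 13
Set all host bits to 1:
Broadcast: 87.141.223.255


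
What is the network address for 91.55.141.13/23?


IP:   01011011.00110111.10001101.00001101
Mask: 11111111.11111111.11111110.00000000
AND operation:
Net:  01011011.00110111.10001100.00000000
Network: 91.55.140.0/23


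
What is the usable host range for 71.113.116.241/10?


Network: 71.64.0.0
Broadcast: 71.127.255.255
First usable = network + 1
Last usable = broadcast - 1
Range: 71.64.0.1 to 71.127.255.254


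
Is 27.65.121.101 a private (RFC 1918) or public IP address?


RFC 1918 private ranges:
  10.0.0.0/8 (10.0.0.0 - 10.255.255.255)
  172.16.0.0/12 (172.16.0.0 - 172.31.255.255)
  192.168.0.0/16 (192.168.0.0 - 192.168.255.255)
Public (not in any RFC 1918 range)


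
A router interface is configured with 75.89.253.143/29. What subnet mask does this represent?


/29 means 29 network bits, 3 host bits
Binary: 11111111111111111111111111111000
Mask: 255.255.255.248


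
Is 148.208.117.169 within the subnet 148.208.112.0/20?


Subnet network: 148.208.112.0
Test IP AND mask: 148.208.112.0
Yes, 148.208.117.169 is in 148.208.112.0/20


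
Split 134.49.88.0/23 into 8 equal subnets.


New prefix = 23 + 3 = 26
Each subnet has 64 addresses
  134.49.88.0/26
  134.49.88.64/26
  134.49.88.128/26
  134.49.88.192/26
  134.49.89.0/26
  134.49.89.64/26
  134.49.89.128/26
  134.49.89.192/26
Subnets: 134.49.88.0/26, 134.49.88.64/26, 134.49.88.128/26, 134.49.88.192/26, 134.49.89.0/26, 134.49.89.64/26, 134.49.89.128/26, 134.49.89.192/26


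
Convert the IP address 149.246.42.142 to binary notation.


149 = 10010101
246 = 11110110
42 = 00101010
142 = 10001110
Binary: 10010101.11110110.00101010.10001110


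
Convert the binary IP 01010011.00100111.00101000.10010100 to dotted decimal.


01010011 = 83
00100111 = 39
00101000 = 40
10010100 = 148
IP: 83.39.40.148


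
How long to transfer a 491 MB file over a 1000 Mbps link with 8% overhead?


Effective throughput = 1000 * (1 - 8/100) = 920 Mbps
File size in Mb = 491 * 8 = 3928 Mb
Time = 3928 / 920
Time = 4.2696 seconds


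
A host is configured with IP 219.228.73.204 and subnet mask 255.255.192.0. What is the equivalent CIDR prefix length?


Binary: 11111111.11111111.11000000.00000000
Count leading 1s
Prefix: /18


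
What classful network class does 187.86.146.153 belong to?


First octet: 187
Binary: 10111011
10xxxxxx -> Class B (128-191)
Class B, default mask 255.255.0.0 (/16)


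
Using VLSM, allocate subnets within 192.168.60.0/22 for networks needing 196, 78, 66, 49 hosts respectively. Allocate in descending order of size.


196 hosts -> /24 (254 usable): 192.168.60.0/24
78 hosts -> /25 (126 usable): 192.168.61.0/25
66 hosts -> /25 (126 usable): 192.168.61.128/25
49 hosts -> /26 (62 usable): 192.168.62.0/26
Allocation: 192.168.60.0/24 (196 hosts, 254 usable); 192.168.61.0/25 (78 hosts, 126 usable); 192.168.61.128/25 (66 hosts, 126 usable); 192.168.62.0/26 (49 hosts, 62 usable)


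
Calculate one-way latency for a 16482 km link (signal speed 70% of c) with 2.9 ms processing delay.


Speed = 0.7 * 3e5 km/s = 210000 km/s
Propagation delay = 16482 / 210000 = 0.0785 s = 78.4857 ms
Processing delay = 2.9 ms
Total one-way latency = 81.3857 ms


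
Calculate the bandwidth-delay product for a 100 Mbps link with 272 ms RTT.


BDP = bandwidth * RTT
= 100 Mbps * 272 ms
= 100 * 1e6 * 272 / 1000 bits
= 27200000 bits
= 3400000 bytes
= 3320.3125 KB
BDP = 27200000 bits (3400000 bytes)


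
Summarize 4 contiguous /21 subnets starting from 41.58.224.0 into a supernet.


Original prefix: /21
Number of subnets: 4 = 2^2
New prefix = 21 - 2 = 19
Supernet: 41.58.224.0/19


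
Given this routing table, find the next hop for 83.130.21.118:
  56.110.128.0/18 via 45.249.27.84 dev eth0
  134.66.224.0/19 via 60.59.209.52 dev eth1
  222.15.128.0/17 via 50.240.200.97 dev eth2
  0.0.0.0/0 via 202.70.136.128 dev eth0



Longest prefix match for 83.130.21.118:
  /18 56.110.128.0: no
  /19 134.66.224.0: no
  /17 222.15.128.0: no
  /0 0.0.0.0: MATCH
Selected: next-hop 202.70.136.128 via eth0 (matched /0)


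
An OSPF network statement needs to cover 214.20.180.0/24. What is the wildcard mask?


Subnet mask: 255.255.255.0
Wildcard = 255.255.255.255 - subnet mask
255 - 255 = 0
255 - 255 = 0
255 - 255 = 0
255 - 0 = 255
Wildcard: 0.0.0.255


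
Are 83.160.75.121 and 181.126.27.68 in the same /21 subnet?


Mask: 255.255.248.0
83.160.75.121 AND mask = 83.160.72.0
181.126.27.68 AND mask = 181.126.24.0
No, different subnets (83.160.72.0 vs 181.126.24.0)


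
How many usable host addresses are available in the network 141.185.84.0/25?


Host bits = 32 - 25 = 7
Total addresses = 2^7 = 128
Usable = total - 2 (network and broadcast)
Usable hosts: 126


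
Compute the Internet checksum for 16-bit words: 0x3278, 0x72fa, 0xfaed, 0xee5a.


Sum all words (with carry folding):
+ 0x3278 = 0x3278
+ 0x72fa = 0xa572
+ 0xfaed = 0xa060
+ 0xee5a = 0x8ebb
One's complement: ~0x8ebb
Checksum = 0x7144


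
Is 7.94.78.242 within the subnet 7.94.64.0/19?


Subnet network: 7.94.64.0
Test IP AND mask: 7.94.64.0
Yes, 7.94.78.242 is in 7.94.64.0/19


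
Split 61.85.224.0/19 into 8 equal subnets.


New prefix = 19 + 3 = 22
Each subnet has 1024 addresses
  61.85.224.0/22
  61.85.228.0/22
  61.85.232.0/22
  61.85.236.0/22
  61.85.240.0/22
  61.85.244.0/22
  61.85.248.0/22
  61.85.252.0/22
Subnets: 61.85.224.0/22, 61.85.228.0/22, 61.85.232.0/22, 61.85.236.0/22, 61.85.240.0/22, 61.85.244.0/22, 61.85.248.0/22, 61.85.252.0/22


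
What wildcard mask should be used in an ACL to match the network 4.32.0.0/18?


Subnet mask: 255.255.192.0
Wildcard = 255.255.255.255 - subnet mask
255 - 255 = 0
255 - 255 = 0
255 - 192 = 63
255 - 0 = 255
Wildcard: 0.0.63.255


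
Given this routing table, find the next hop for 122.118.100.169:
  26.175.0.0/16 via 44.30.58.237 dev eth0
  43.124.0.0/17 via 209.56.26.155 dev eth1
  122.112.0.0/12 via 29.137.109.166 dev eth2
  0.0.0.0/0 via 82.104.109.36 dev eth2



Longest prefix match for 122.118.100.169:
  /16 26.175.0.0: no
  /17 43.124.0.0: no
  /12 122.112.0.0: MATCH
  /0 0.0.0.0: MATCH
Selected: next-hop 29.137.109.166 via eth2 (matched /12)


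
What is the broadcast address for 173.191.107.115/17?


Network: 173.191.0.0/17
Host bits = 15
Set all host bits to 1:
Broadcast: 173.191.127.255


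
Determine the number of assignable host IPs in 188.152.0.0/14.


Host bits = 32 - 14 = 18
Total addresses = 2^18 = 262144
Usable = total - 2 (network and broadcast)
Usable hosts: 262142


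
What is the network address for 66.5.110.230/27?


IP:   01000010.00000101.01101110.11100110
Mask: 11111111.11111111.11111111.11100000
AND operation:
Net:  01000010.00000101.01101110.11100000
Network: 66.5.110.224/27


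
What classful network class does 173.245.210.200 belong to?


First octet: 173
Binary: 10101101
10xxxxxx -> Class B (128-191)
Class B, default mask 255.255.0.0 (/16)


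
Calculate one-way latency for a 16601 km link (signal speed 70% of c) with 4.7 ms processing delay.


Speed = 0.7 * 3e5 km/s = 210000 km/s
Propagation delay = 16601 / 210000 = 0.0791 s = 79.0524 ms
Processing delay = 4.7 ms
Total one-way latency = 83.7524 ms


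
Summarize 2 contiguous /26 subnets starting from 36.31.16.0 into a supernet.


Original prefix: /26
Number of subnets: 2 = 2^1
New prefix = 26 - 1 = 25
Supernet: 36.31.16.0/25


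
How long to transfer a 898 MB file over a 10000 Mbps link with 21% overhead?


Effective throughput = 10000 * (1 - 21/100) = 7900 Mbps
File size in Mb = 898 * 8 = 7184 Mb
Time = 7184 / 7900
Time = 0.9094 seconds


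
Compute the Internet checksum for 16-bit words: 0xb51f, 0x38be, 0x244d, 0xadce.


Sum all words (with carry folding):
+ 0xb51f = 0xb51f
+ 0x38be = 0xeddd
+ 0x244d = 0x122b
+ 0xadce = 0xbff9
One's complement: ~0xbff9
Checksum = 0x4006


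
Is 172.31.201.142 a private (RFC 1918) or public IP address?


RFC 1918 private ranges:
  10.0.0.0/8 (10.0.0.0 - 10.255.255.255)
  172.16.0.0/12 (172.16.0.0 - 172.31.255.255)
  192.168.0.0/16 (192.168.0.0 - 192.168.255.255)
Private (in 172.16.0.0/12)


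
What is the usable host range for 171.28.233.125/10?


Network: 171.0.0.0
Broadcast: 171.63.255.255
First usable = network + 1
Last usable = broadcast - 1
Range: 171.0.0.1 to 171.63.255.254


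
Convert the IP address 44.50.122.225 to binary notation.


44 = 00101100
50 = 00110010
122 = 01111010
225 = 11100001
Binary: 00101100.00110010.01111010.11100001


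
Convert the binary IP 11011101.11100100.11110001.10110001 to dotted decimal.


11011101 = 221
11100100 = 228
11110001 = 241
10110001 = 177
IP: 221.228.241.177


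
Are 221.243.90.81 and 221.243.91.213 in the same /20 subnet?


Mask: 255.255.240.0
221.243.90.81 AND mask = 221.243.80.0
221.243.91.213 AND mask = 221.243.80.0
Yes, same subnet (221.243.80.0)


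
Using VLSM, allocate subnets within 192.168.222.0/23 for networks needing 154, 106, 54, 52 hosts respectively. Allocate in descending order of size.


154 hosts -> /24 (254 usable): 192.168.222.0/24
106 hosts -> /25 (126 usable): 192.168.223.0/25
54 hosts -> /26 (62 usable): 192.168.223.128/26
52 hosts -> /26 (62 usable): 192.168.223.192/26
Allocation: 192.168.222.0/24 (154 hosts, 254 usable); 192.168.223.0/25 (106 hosts, 126 usable); 192.168.223.128/26 (54 hosts, 62 usable); 192.168.223.192/26 (52 hosts, 62 usable)


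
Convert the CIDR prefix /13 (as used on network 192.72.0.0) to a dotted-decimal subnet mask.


/13 means 13 network bits, 19 host bits
Binary: 11111111111110000000000000000000
Mask: 255.248.0.0


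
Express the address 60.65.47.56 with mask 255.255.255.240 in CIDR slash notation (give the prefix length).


Binary: 11111111.11111111.11111111.11110000
Count leading 1s
Prefix: /28


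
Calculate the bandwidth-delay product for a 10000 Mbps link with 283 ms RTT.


BDP = bandwidth * RTT
= 10000 Mbps * 283 ms
= 10000 * 1e6 * 283 / 1000 bits
= 2830000000 bits
= 353750000 bytes
= 345458.9844 KB
BDP = 2830000000 bits (353750000 bytes)


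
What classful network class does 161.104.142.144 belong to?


First octet: 161
Binary: 10100001
10xxxxxx -> Class B (128-191)
Class B, default mask 255.255.0.0 (/16)


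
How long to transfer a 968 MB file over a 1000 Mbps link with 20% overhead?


Effective throughput = 1000 * (1 - 20/100) = 800 Mbps
File size in Mb = 968 * 8 = 7744 Mb
Time = 7744 / 800
Time = 9.68 seconds


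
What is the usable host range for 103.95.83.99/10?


Network: 103.64.0.0
Broadcast: 103.127.255.255
First usable = network + 1
Last usable = broadcast - 1
Range: 103.64.0.1 to 103.127.255.254


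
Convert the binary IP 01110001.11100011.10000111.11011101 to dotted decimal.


01110001 = 113
11100011 = 227
10000111 = 135
11011101 = 221
IP: 113.227.135.221


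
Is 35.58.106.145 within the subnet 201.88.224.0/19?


Subnet network: 201.88.224.0
Test IP AND mask: 35.58.96.0
No, 35.58.106.145 is not in 201.88.224.0/19


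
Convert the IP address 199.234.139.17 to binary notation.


199 = 11000111
234 = 11101010
139 = 10001011
17 = 00010001
Binary: 11000111.11101010.10001011.00010001


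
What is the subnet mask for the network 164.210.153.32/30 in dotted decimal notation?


/30 means 30 network bits, 2 host bits
Binary: 11111111111111111111111111111100
Mask: 255.255.255.252


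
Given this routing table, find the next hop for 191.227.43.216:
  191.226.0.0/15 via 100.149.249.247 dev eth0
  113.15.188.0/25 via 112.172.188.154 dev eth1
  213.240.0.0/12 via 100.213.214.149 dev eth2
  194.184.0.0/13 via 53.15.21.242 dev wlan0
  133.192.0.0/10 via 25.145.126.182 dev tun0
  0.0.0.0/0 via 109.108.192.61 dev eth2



Longest prefix match for 191.227.43.216:
  /15 191.226.0.0: MATCH
  /25 113.15.188.0: no
  /12 213.240.0.0: no
  /13 194.184.0.0: no
  /10 133.192.0.0: no
  /0 0.0.0.0: MATCH
Selected: next-hop 100.149.249.247 via eth0 (matched /15)


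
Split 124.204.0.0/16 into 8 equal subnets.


New prefix = 16 + 3 = 19
Each subnet has 8192 addresses
  124.204.0.0/19
  124.204.32.0/19
  124.204.64.0/19
  124.204.96.0/19
  124.204.128.0/19
  124.204.160.0/19
  124.204.192.0/19
  124.204.224.0/19
Subnets: 124.204.0.0/19, 124.204.32.0/19, 124.204.64.0/19, 124.204.96.0/19, 124.204.128.0/19, 124.204.160.0/19, 124.204.192.0/19, 124.204.224.0/19


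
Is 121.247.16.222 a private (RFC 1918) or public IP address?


RFC 1918 private ranges:
  10.0.0.0/8 (10.0.0.0 - 10.255.255.255)
  172.16.0.0/12 (172.16.0.0 - 172.31.255.255)
  192.168.0.0/16 (192.168.0.0 - 192.168.255.255)
Public (not in any RFC 1918 range)


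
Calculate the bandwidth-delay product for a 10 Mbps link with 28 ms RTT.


BDP = bandwidth * RTT
= 10 Mbps * 28 ms
= 10 * 1e6 * 28 / 1000 bits
= 280000 bits
= 35000 bytes
= 34.1797 KB
BDP = 280000 bits (35000 bytes)


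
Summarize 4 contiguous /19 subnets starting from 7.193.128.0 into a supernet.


Original prefix: /19
Number of subnets: 4 = 2^2
New prefix = 19 - 2 = 17
Supernet: 7.193.128.0/17


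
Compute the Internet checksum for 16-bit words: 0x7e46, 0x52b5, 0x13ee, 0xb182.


Sum all words (with carry folding):
+ 0x7e46 = 0x7e46
+ 0x52b5 = 0xd0fb
+ 0x13ee = 0xe4e9
+ 0xb182 = 0x966c
One's complement: ~0x966c
Checksum = 0x6993


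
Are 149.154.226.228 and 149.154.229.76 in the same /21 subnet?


Mask: 255.255.248.0
149.154.226.228 AND mask = 149.154.224.0
149.154.229.76 AND mask = 149.154.224.0
Yes, same subnet (149.154.224.0)


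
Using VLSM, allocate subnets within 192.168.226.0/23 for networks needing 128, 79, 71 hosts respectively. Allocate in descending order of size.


128 hosts -> /24 (254 usable): 192.168.226.0/24
79 hosts -> /25 (126 usable): 192.168.227.0/25
71 hosts -> /25 (126 usable): 192.168.227.128/25
Allocation: 192.168.226.0/24 (128 hosts, 254 usable); 192.168.227.0/25 (79 hosts, 126 usable); 192.168.227.128/25 (71 hosts, 126 usable)


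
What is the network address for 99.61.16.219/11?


IP:   01100011.00111101.00010000.11011011
Mask: 11111111.11100000.00000000.00000000
AND operation:
Net:  01100011.00100000.00000000.00000000
Network: 99.32.0.0/11


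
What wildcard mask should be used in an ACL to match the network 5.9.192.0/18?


Subnet mask: 255.255.192.0
Wildcard = 255.255.255.255 - subnet mask
255 - 255 = 0
255 - 255 = 0
255 - 192 = 63
255 - 0 = 255
Wildcard: 0.0.63.255


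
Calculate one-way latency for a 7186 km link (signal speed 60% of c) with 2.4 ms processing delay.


Speed = 0.6 * 3e5 km/s = 180000 km/s
Propagation delay = 7186 / 180000 = 0.0399 s = 39.9222 ms
Processing delay = 2.4 ms
Total one-way latency = 42.3222 ms


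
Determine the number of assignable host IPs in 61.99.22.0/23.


Host bits = 32 - 23 = 9
Total addresses = 2^9 = 512
Usable = total - 2 (network and broadcast)
Usable hosts: 510


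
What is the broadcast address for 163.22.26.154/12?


Network: 163.16.0.0/12
Host bits = 20
Set all host bits to 1:
Broadcast: 163.31.255.255


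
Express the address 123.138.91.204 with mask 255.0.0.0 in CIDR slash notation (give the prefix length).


Binary: 11111111.00000000.00000000.00000000
Count leading 1s
Prefix: /8


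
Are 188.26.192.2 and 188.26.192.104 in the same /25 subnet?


Mask: 255.255.255.128
188.26.192.2 AND mask = 188.26.192.0
188.26.192.104 AND mask = 188.26.192.0
Yes, same subnet (188.26.192.0)


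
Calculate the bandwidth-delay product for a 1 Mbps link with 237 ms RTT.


BDP = bandwidth * RTT
= 1 Mbps * 237 ms
= 1 * 1e6 * 237 / 1000 bits
= 237000 bits
= 29625 bytes
= 28.9307 KB
BDP = 237000 bits (29625 bytes)


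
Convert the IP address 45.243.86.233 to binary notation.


45 = 00101101
243 = 11110011
86 = 01010110
233 = 11101001
Binary: 00101101.11110011.01010110.11101001


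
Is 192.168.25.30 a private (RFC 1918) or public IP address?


RFC 1918 private ranges:
  10.0.0.0/8 (10.0.0.0 - 10.255.255.255)
  172.16.0.0/12 (172.16.0.0 - 172.31.255.255)
  192.168.0.0/16 (192.168.0.0 - 192.168.255.255)
Private (in 192.168.0.0/16)


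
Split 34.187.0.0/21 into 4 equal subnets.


New prefix = 21 + 2 = 23
Each subnet has 512 addresses
  34.187.0.0/23
  34.187.2.0/23
  34.187.4.0/23
  34.187.6.0/23
Subnets: 34.187.0.0/23, 34.187.2.0/23, 34.187.4.0/23, 34.187.6.0/23


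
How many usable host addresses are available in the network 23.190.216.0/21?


Host bits = 32 - 21 = 11
Total addresses = 2^11 = 2048
Usable = total - 2 (network and broadcast)
Usable hosts: 2046


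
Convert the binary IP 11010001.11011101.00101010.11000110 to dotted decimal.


11010001 = 209
11011101 = 221
00101010 = 42
11000110 = 198
IP: 209.221.42.198


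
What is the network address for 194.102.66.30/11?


IP:   11000010.01100110.01000010.00011110
Mask: 11111111.11100000.00000000.00000000
AND operation:
Net:  11000010.01100000.00000000.00000000
Network: 194.96.0.0/11


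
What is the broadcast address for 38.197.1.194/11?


Network: 38.192.0.0/11
Host bits = 21
Set all host bits to 1:
Broadcast: 38.223.255.255


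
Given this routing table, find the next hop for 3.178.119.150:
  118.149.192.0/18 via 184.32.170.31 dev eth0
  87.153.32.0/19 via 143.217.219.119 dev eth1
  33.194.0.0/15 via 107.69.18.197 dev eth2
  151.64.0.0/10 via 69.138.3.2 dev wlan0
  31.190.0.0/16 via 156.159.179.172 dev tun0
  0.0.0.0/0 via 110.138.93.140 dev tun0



Longest prefix match for 3.178.119.150:
  /18 118.149.192.0: no
  /19 87.153.32.0: no
  /15 33.194.0.0: no
  /10 151.64.0.0: no
  /16 31.190.0.0: no
  /0 0.0.0.0: MATCH
Selected: next-hop 110.138.93.140 via tun0 (matched /0)


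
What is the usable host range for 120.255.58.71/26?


Network: 120.255.58.64
Broadcast: 120.255.58.127
First usable = network + 1
Last usable = broadcast - 1
Range: 120.255.58.65 to 120.255.58.126


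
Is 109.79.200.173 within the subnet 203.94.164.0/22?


Subnet network: 203.94.164.0
Test IP AND mask: 109.79.200.0
No, 109.79.200.173 is not in 203.94.164.0/22


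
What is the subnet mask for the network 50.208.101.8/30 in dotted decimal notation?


/30 means 30 network bits, 2 host bits
Binary: 11111111111111111111111111111100
Mask: 255.255.255.252


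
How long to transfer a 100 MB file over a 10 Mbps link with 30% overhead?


Effective throughput = 10 * (1 - 30/100) = 7 Mbps
File size in Mb = 100 * 8 = 800 Mb
Time = 800 / 7
Time = 114.2857 seconds


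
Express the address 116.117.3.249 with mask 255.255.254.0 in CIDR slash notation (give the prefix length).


Binary: 11111111.11111111.11111110.00000000
Count leading 1s
Prefix: /23


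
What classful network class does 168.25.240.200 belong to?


First octet: 168
Binary: 10101000
10xxxxxx -> Class B (128-191)
Class B, default mask 255.255.0.0 (/16)


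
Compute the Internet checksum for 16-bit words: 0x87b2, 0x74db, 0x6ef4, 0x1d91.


Sum all words (with carry folding):
+ 0x87b2 = 0x87b2
+ 0x74db = 0xfc8d
+ 0x6ef4 = 0x6b82
+ 0x1d91 = 0x8913
One's complement: ~0x8913
Checksum = 0x76ec


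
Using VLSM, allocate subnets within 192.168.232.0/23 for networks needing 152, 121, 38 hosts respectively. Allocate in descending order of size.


152 hosts -> /24 (254 usable): 192.168.232.0/24
121 hosts -> /25 (126 usable): 192.168.233.0/25
38 hosts -> /26 (62 usable): 192.168.233.128/26
Allocation: 192.168.232.0/24 (152 hosts, 254 usable); 192.168.233.0/25 (121 hosts, 126 usable); 192.168.233.128/26 (38 hosts, 62 usable)


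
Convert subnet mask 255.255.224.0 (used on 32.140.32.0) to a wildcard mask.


Subnet mask: 255.255.224.0
Wildcard = 255.255.255.255 - subnet mask
255 - 255 = 0
255 - 255 = 0
255 - 224 = 31
255 - 0 = 255
Wildcard: 0.0.31.255


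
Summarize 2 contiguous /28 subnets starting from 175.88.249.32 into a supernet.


Original prefix: /28
Number of subnets: 2 = 2^1
New prefix = 28 - 1 = 27
Supernet: 175.88.249.32/27


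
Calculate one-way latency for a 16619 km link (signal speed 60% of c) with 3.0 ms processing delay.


Speed = 0.6 * 3e5 km/s = 180000 km/s
Propagation delay = 16619 / 180000 = 0.0923 s = 92.3278 ms
Processing delay = 3.0 ms
Total one-way latency = 95.3278 ms


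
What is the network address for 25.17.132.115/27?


IP:   00011001.00010001.10000100.01110011
Mask: 11111111.11111111.11111111.11100000
AND operation:
Net:  00011001.00010001.10000100.01100000
Network: 25.17.132.96/27


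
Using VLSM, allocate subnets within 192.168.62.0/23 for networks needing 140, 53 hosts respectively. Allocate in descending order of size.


140 hosts -> /24 (254 usable): 192.168.62.0/24
53 hosts -> /26 (62 usable): 192.168.63.0/26
Allocation: 192.168.62.0/24 (140 hosts, 254 usable); 192.168.63.0/26 (53 hosts, 62 usable)


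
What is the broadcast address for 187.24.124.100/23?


Network: 187.24.124.0/23
Host bits = 9
Set all host bits to 1:
Broadcast: 187.24.125.255


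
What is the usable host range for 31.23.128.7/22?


Network: 31.23.128.0
Broadcast: 31.23.131.255
First usable = network + 1
Last usable = broadcast - 1
Range: 31.23.128.1 to 31.23.131.254


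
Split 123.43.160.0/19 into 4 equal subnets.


New prefix = 19 + 2 = 21
Each subnet has 2048 addresses
  123.43.160.0/21
  123.43.168.0/21
  123.43.176.0/21
  123.43.184.0/21
Subnets: 123.43.160.0/21, 123.43.168.0/21, 123.43.176.0/21, 123.43.184.0/21


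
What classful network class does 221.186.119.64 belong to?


First octet: 221
Binary: 11011101
110xxxxx -> Class C (192-223)
Class C, default mask 255.255.255.0 (/24)


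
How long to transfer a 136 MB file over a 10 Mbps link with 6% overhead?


Effective throughput = 10 * (1 - 6/100) = 9.4 Mbps
File size in Mb = 136 * 8 = 1088 Mb
Time = 1088 / 9.4
Time = 115.7447 seconds


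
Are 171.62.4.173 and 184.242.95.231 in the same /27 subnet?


Mask: 255.255.255.224
171.62.4.173 AND mask = 171.62.4.160
184.242.95.231 AND mask = 184.242.95.224
No, different subnets (171.62.4.160 vs 184.242.95.224)


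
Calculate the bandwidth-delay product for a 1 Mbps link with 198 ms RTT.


BDP = bandwidth * RTT
= 1 Mbps * 198 ms
= 1 * 1e6 * 198 / 1000 bits
= 198000 bits
= 24750 bytes
= 24.1699 KB
BDP = 198000 bits (24750 bytes)


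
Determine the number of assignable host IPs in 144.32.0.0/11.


Host bits = 32 - 11 = 21
Total addresses = 2^21 = 2097152
Usable = total - 2 (network and broadcast)
Usable hosts: 2097150


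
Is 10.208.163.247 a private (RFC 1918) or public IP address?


RFC 1918 private ranges:
  10.0.0.0/8 (10.0.0.0 - 10.255.255.255)
  172.16.0.0/12 (172.16.0.0 - 172.31.255.255)
  192.168.0.0/16 (192.168.0.0 - 192.168.255.255)
Private (in 10.0.0.0/8)


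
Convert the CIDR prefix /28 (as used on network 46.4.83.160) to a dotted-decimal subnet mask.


/28 means 28 network bits, 4 host bits
Binary: 11111111111111111111111111110000
Mask: 255.255.255.240


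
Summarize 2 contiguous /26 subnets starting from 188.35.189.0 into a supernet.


Original prefix: /26
Number of subnets: 2 = 2^1
New prefix = 26 - 1 = 25
Supernet: 188.35.189.0/25


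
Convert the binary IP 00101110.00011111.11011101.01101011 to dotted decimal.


00101110 = 46
00011111 = 31
11011101 = 221
01101011 = 107
IP: 46.31.221.107


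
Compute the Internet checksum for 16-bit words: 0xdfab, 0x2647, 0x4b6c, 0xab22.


Sum all words (with carry folding):
+ 0xdfab = 0xdfab
+ 0x2647 = 0x05f3
+ 0x4b6c = 0x515f
+ 0xab22 = 0xfc81
One's complement: ~0xfc81
Checksum = 0x037e


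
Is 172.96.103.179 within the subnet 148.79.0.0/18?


Subnet network: 148.79.0.0
Test IP AND mask: 172.96.64.0
No, 172.96.103.179 is not in 148.79.0.0/18


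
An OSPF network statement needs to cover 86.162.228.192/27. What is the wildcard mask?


Subnet mask: 255.255.255.224
Wildcard = 255.255.255.255 - subnet mask
255 - 255 = 0
255 - 255 = 0
255 - 255 = 0
255 - 224 = 31
Wildcard: 0.0.0.31


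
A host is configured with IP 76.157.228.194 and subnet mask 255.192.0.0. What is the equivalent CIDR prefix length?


Binary: 11111111.11000000.00000000.00000000
Count leading 1s
Prefix: /10


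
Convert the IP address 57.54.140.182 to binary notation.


57 = 00111001
54 = 00110110
140 = 10001100
182 = 10110110
Binary: 00111001.00110110.10001100.10110110


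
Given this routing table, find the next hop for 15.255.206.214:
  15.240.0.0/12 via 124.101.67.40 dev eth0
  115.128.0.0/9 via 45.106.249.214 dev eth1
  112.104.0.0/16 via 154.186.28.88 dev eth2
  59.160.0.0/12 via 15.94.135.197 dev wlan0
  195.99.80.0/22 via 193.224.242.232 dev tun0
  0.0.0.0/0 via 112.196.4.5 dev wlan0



Longest prefix match for 15.255.206.214:
  /12 15.240.0.0: MATCH
  /9 115.128.0.0: no
  /16 112.104.0.0: no
  /12 59.160.0.0: no
  /22 195.99.80.0: no
  /0 0.0.0.0: MATCH
Selected: next-hop 124.101.67.40 via eth0 (matched /12)


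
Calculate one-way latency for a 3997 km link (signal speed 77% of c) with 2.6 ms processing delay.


Speed = 0.77 * 3e5 km/s = 231000 km/s
Propagation delay = 3997 / 231000 = 0.0173 s = 17.303 ms
Processing delay = 2.6 ms
Total one-way latency = 19.903 ms


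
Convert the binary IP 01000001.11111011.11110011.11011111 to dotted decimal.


01000001 = 65
11111011 = 251
11110011 = 243
11011111 = 223
IP: 65.251.243.223


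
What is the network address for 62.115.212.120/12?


IP:   00111110.01110011.11010100.01111000
Mask: 11111111.11110000.00000000.00000000
AND operation:
Net:  00111110.01110000.00000000.00000000
Network: 62.112.0.0/12


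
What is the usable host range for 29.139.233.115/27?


Network: 29.139.233.96
Broadcast: 29.139.233.127
First usable = network + 1
Last usable = broadcast - 1
Range: 29.139.233.97 to 29.139.233.126


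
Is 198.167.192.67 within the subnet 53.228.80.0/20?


Subnet network: 53.228.80.0
Test IP AND mask: 198.167.192.0
No, 198.167.192.67 is not in 53.228.80.0/20


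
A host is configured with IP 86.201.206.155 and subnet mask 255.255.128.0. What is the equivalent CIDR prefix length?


Binary: 11111111.11111111.10000000.00000000
Count leading 1s
Prefix: /17


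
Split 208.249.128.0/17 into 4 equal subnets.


New prefix = 17 + 2 = 19
Each subnet has 8192 addresses
  208.249.128.0/19
  208.249.160.0/19
  208.249.192.0/19
  208.249.224.0/19
Subnets: 208.249.128.0/19, 208.249.160.0/19, 208.249.192.0/19, 208.249.224.0/19


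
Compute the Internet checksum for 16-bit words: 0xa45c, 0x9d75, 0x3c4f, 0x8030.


Sum all words (with carry folding):
+ 0xa45c = 0xa45c
+ 0x9d75 = 0x41d2
+ 0x3c4f = 0x7e21
+ 0x8030 = 0xfe51
One's complement: ~0xfe51
Checksum = 0x01ae


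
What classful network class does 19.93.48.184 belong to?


First octet: 19
Binary: 00010011
0xxxxxxx -> Class A (1-126)
Class A, default mask 255.0.0.0 (/8)


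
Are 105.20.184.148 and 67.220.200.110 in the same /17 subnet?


Mask: 255.255.128.0
105.20.184.148 AND mask = 105.20.128.0
67.220.200.110 AND mask = 67.220.128.0
No, different subnets (105.20.128.0 vs 67.220.128.0)


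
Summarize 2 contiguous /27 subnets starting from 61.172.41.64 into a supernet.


Original prefix: /27
Number of subnets: 2 = 2^1
New prefix = 27 - 1 = 26
Supernet: 61.172.41.64/26


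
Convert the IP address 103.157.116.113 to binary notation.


103 = 01100111
157 = 10011101
116 = 01110100
113 = 01110001
Binary: 01100111.10011101.01110100.01110001


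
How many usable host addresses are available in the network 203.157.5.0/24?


Host bits = 32 - 24 = 8
Total addresses = 2^8 = 256
Usable = total - 2 (network and broadcast)
Usable hosts: 254


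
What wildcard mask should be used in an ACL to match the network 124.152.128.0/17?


Subnet mask: 255.255.128.0
Wildcard = 255.255.255.255 - subnet mask
255 - 255 = 0
255 - 255 = 0
255 - 128 = 127
255 - 0 = 255
Wildcard: 0.0.127.255


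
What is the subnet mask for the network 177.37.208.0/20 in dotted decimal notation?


/20 means 20 network bits, 12 host bits
Binary: 11111111111111111111000000000000
Mask: 255.255.240.0


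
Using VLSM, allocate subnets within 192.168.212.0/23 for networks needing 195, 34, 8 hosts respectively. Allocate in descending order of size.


195 hosts -> /24 (254 usable): 192.168.212.0/24
34 hosts -> /26 (62 usable): 192.168.213.0/26
8 hosts -> /28 (14 usable): 192.168.213.64/28
Allocation: 192.168.212.0/24 (195 hosts, 254 usable); 192.168.213.0/26 (34 hosts, 62 usable); 192.168.213.64/28 (8 hosts, 14 usable)


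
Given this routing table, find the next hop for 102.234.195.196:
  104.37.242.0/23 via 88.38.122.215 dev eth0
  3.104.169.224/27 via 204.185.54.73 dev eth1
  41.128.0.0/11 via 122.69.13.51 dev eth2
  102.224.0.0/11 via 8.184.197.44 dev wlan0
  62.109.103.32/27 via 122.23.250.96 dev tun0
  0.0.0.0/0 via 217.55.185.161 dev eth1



Longest prefix match for 102.234.195.196:
  /23 104.37.242.0: no
  /27 3.104.169.224: no
  /11 41.128.0.0: no
  /11 102.224.0.0: MATCH
  /27 62.109.103.32: no
  /0 0.0.0.0: MATCH
Selected: next-hop 8.184.197.44 via wlan0 (matched /11)
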